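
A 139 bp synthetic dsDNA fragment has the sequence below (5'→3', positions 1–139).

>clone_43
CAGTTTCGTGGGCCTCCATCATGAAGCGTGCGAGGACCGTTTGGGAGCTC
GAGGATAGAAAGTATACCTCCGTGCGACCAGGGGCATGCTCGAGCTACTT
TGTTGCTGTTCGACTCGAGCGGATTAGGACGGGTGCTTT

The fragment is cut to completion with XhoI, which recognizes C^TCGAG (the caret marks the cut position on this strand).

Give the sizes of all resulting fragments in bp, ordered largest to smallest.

XhoI sites (CTCGAG) start at positions 48, 89, 114.
XhoI cuts after the first base of each site, so after positions 48, 89, 114.
Linear molecule, 3 cuts → 4 fragments:
  1–48 → 48 bp
  49–89 → 41 bp
  90–114 → 25 bp
  115–139 → 25 bp
Sorted largest to smallest: 48, 41, 25, 25 bp.

48, 41, 25, 25 bp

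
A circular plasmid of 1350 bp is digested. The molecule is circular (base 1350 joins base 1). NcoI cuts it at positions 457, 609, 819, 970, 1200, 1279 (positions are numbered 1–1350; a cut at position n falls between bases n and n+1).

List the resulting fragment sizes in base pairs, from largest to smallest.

Circular molecule, 6 cuts → 6 fragments:
  609 − 457 = 152 bp
  819 − 609 = 210 bp
  970 − 819 = 151 bp
  1200 − 970 = 230 bp
  1279 − 1200 = 79 bp
  wrap: 1350 − 1279 + 457 = 528 bp
Sorted largest to smallest: 528, 230, 210, 152, 151, 79 bp.

528, 230, 210, 152, 151, 79 bp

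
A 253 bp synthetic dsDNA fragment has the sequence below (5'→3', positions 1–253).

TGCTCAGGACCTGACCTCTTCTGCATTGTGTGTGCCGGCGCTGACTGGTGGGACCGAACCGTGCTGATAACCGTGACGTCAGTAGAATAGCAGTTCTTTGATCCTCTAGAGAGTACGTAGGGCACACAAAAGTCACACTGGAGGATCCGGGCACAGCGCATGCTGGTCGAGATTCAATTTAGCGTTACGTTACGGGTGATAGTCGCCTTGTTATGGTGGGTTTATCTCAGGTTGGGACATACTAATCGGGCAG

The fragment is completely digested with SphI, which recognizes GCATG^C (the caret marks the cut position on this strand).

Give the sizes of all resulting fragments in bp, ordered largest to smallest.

The SphI site (GCATGC) starts at position 158.
SphI cuts after base 5 of each site (before the last base), so after position 162.
Linear molecule, 1 cut → 2 fragments:
  1–162 → 162 bp
  163–253 → 91 bp
Sorted largest to smallest: 162, 91 bp.

162, 91 bp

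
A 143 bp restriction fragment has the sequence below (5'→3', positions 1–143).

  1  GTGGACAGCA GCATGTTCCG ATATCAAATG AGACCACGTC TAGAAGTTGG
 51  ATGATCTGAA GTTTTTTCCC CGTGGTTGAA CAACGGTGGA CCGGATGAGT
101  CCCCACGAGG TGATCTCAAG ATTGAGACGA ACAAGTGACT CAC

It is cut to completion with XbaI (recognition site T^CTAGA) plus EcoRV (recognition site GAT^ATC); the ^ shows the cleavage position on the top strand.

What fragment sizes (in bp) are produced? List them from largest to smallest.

104, 22, 17 bp

The XbaI site (TCTAGA) starts at position 39.
XbaI cuts after the first base of each site, so after position 39.
The EcoRV site (GATATC) starts at position 20.
EcoRV cuts after base 3 of each site, so after position 22.
Combined cut positions: 22, 39.
Linear molecule, 2 cuts → 3 fragments:
  1–22 → 22 bp
  23–39 → 17 bp
  40–143 → 104 bp
Sorted largest to smallest: 104, 22, 17 bp.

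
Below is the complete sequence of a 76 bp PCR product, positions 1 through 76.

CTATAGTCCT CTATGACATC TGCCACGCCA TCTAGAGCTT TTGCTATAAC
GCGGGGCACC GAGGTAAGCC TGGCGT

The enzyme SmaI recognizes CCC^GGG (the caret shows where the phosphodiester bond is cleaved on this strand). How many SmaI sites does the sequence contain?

0

No occurrence of CCCGGG is present in the sequence.
SmaI does not cut: 0 sites.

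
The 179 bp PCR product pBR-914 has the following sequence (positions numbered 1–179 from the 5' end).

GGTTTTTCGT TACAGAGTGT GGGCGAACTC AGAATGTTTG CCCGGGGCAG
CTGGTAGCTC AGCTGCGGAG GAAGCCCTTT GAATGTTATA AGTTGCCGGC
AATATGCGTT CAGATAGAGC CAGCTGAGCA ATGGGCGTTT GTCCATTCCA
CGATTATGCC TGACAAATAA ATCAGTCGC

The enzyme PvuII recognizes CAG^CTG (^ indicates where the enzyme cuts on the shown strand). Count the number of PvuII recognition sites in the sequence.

3

CAGCTG occurs starting at positions 48, 60, 121.
PvuII cuts at 3 sites.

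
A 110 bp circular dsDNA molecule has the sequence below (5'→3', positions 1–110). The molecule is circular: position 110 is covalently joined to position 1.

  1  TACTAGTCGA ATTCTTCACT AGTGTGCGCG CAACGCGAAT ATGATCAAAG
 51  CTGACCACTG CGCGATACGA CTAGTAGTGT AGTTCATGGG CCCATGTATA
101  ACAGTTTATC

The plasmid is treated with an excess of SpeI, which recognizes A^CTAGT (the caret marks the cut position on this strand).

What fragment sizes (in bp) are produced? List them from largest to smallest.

SpeI sites (ACTAGT) start at positions 2, 18, 70.
SpeI cuts after the first base of each site, so after positions 2, 18, 70.
Circular molecule, 3 cuts → 3 fragments:
  3–18 → 16 bp
  19–70 → 52 bp
  71–110 then 1–2 → 40 + 2 = 42 bp
Sorted largest to smallest: 52, 42, 16 bp.

52, 42, 16 bp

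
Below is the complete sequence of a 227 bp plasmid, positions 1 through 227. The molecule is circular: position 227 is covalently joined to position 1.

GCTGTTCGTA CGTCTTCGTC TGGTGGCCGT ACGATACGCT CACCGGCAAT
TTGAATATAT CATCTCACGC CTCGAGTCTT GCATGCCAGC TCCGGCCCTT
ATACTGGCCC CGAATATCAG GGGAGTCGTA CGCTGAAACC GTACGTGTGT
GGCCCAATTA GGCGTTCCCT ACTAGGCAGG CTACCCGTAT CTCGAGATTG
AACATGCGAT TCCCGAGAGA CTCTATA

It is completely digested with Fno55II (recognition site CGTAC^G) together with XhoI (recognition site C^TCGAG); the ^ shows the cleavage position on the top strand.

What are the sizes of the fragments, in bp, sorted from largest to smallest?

60, 47, 47, 39, 21, 13 bp

Fno55II sites (CGTACG) start at positions 7, 28, 127, 140.
Fno55II cuts after base 5 of each site (before the last base), so after positions 11, 32, 131, 144.
XhoI sites (CTCGAG) start at positions 71, 191.
XhoI cuts after the first base of each site, so after positions 71, 191.
Combined cut positions: 11, 32, 71, 131, 144, 191.
Circular molecule, 6 cuts → 6 fragments:
  12–32 → 21 bp
  33–71 → 39 bp
  72–131 → 60 bp
  132–144 → 13 bp
  145–191 → 47 bp
  192–227 then 1–11 → 36 + 11 = 47 bp
Sorted largest to smallest: 60, 47, 47, 39, 21, 13 bp.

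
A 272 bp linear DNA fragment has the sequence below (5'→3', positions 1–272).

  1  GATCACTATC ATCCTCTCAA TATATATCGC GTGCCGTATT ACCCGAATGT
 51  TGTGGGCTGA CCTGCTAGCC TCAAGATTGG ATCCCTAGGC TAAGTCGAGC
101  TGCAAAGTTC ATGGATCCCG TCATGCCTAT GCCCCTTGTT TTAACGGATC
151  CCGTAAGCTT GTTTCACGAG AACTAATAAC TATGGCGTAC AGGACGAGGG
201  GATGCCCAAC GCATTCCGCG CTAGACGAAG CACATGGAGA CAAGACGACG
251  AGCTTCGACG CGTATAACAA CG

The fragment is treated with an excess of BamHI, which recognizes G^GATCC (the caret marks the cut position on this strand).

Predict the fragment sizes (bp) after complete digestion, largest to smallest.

BamHI sites (GGATCC) start at positions 79, 113, 146.
BamHI cuts after the first base of each site, so after positions 79, 113, 146.
Linear molecule, 3 cuts → 4 fragments:
  1–79 → 79 bp
  80–113 → 34 bp
  114–146 → 33 bp
  147–272 → 126 bp
Sorted largest to smallest: 126, 79, 34, 33 bp.

126, 79, 34, 33 bp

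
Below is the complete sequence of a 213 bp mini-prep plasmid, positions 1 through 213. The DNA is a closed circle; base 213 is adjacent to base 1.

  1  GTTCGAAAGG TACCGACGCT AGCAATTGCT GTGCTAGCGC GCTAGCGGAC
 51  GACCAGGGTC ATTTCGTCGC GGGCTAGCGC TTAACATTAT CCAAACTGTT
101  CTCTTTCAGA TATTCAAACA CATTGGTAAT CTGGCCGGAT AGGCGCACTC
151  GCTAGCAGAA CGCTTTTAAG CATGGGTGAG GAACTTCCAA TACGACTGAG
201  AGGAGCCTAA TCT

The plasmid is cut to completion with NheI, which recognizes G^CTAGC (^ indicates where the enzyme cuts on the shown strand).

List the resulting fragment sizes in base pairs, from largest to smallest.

NheI sites (GCTAGC) start at positions 18, 33, 41, 73, 151.
NheI cuts after the first base of each site, so after positions 18, 33, 41, 73, 151.
Circular molecule, 5 cuts → 5 fragments:
  19–33 → 15 bp
  34–41 → 8 bp
  42–73 → 32 bp
  74–151 → 78 bp
  152–213 then 1–18 → 62 + 18 = 80 bp
Sorted largest to smallest: 80, 78, 32, 15, 8 bp.

80, 78, 32, 15, 8 bp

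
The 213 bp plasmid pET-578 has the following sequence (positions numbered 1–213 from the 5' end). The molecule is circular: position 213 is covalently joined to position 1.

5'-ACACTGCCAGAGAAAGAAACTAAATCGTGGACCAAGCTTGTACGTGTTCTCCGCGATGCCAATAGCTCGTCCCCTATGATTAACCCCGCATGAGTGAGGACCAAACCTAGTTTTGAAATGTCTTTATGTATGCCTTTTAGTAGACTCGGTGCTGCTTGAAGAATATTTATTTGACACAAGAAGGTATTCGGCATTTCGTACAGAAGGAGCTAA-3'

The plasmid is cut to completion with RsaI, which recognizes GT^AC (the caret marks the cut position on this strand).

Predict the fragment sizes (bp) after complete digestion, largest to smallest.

158, 55 bp

RsaI sites (GTAC) start at positions 40, 198.
RsaI cuts after base 2 of each site, so after positions 41, 199.
Circular molecule, 2 cuts → 2 fragments:
  42–199 → 158 bp
  200–213 then 1–41 → 14 + 41 = 55 bp
Sorted largest to smallest: 158, 55 bp.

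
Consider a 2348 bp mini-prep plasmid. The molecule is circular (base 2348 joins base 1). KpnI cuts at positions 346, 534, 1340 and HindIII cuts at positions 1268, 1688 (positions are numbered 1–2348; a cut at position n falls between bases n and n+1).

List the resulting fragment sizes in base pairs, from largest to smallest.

1006, 734, 348, 188, 72 bp

Combined cut positions (sorted): 346, 534, 1268, 1340, 1688.
Circular molecule, 5 cuts → 5 fragments:
  534 − 346 = 188 bp
  1268 − 534 = 734 bp
  1340 − 1268 = 72 bp
  1688 − 1340 = 348 bp
  wrap: 2348 − 1688 + 346 = 1006 bp
Sorted largest to smallest: 1006, 734, 348, 188, 72 bp.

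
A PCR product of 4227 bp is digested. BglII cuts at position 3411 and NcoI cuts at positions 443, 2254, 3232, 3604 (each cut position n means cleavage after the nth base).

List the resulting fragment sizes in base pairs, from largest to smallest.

1811, 978, 623, 443, 193, 179 bp

Combined cut positions (sorted): 443, 2254, 3232, 3411, 3604.
Linear molecule, 5 cuts → 6 fragments:
  443 − 0 = 443 bp
  2254 − 443 = 1811 bp
  3232 − 2254 = 978 bp
  3411 − 3232 = 179 bp
  3604 − 3411 = 193 bp
  4227 − 3604 = 623 bp
Sorted largest to smallest: 1811, 978, 623, 443, 193, 179 bp.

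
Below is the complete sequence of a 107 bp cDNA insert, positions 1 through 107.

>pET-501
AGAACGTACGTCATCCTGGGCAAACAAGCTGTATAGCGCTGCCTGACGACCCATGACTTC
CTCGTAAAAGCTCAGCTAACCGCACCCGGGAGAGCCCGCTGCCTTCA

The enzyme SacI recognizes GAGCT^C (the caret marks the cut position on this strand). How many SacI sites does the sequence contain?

0

No occurrence of GAGCTC is present in the sequence.
SacI does not cut: 0 sites.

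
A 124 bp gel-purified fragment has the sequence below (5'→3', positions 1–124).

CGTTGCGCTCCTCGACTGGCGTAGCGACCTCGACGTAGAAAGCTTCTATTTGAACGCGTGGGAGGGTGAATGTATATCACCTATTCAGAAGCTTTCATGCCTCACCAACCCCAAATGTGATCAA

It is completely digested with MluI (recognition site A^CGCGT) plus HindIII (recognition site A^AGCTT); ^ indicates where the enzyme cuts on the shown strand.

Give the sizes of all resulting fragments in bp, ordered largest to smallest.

40, 35, 35, 14 bp

The MluI site (ACGCGT) starts at position 54.
MluI cuts after the first base of each site, so after position 54.
HindIII sites (AAGCTT) start at positions 40, 89.
HindIII cuts after the first base of each site, so after positions 40, 89.
Combined cut positions: 40, 54, 89.
Linear molecule, 3 cuts → 4 fragments:
  1–40 → 40 bp
  41–54 → 14 bp
  55–89 → 35 bp
  90–124 → 35 bp
Sorted largest to smallest: 40, 35, 35, 14 bp.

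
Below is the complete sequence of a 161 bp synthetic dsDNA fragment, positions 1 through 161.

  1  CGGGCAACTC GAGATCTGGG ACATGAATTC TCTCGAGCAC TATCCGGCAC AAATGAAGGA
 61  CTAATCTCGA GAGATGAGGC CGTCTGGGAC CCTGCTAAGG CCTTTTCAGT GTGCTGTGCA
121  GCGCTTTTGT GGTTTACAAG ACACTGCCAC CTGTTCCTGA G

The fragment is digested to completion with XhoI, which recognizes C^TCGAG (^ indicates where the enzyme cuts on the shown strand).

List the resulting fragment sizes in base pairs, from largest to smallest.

XhoI sites (CTCGAG) start at positions 8, 32, 66.
XhoI cuts after the first base of each site, so after positions 8, 32, 66.
Linear molecule, 3 cuts → 4 fragments:
  1–8 → 8 bp
  9–32 → 24 bp
  33–66 → 34 bp
  67–161 → 95 bp
Sorted largest to smallest: 95, 34, 24, 8 bp.

95, 34, 24, 8 bp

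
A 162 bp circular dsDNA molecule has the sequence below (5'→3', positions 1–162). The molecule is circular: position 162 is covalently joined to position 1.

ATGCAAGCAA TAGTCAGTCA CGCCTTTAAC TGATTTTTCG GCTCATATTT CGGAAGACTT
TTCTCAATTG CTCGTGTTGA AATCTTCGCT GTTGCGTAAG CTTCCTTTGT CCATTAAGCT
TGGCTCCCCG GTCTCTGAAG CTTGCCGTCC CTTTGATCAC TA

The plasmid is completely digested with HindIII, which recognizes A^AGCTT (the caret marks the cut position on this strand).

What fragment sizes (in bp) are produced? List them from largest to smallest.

122, 22, 18 bp

HindIII sites (AAGCTT) start at positions 98, 116, 138.
HindIII cuts after the first base of each site, so after positions 98, 116, 138.
Circular molecule, 3 cuts → 3 fragments:
  99–116 → 18 bp
  117–138 → 22 bp
  139–162 then 1–98 → 24 + 98 = 122 bp
Sorted largest to smallest: 122, 22, 18 bp.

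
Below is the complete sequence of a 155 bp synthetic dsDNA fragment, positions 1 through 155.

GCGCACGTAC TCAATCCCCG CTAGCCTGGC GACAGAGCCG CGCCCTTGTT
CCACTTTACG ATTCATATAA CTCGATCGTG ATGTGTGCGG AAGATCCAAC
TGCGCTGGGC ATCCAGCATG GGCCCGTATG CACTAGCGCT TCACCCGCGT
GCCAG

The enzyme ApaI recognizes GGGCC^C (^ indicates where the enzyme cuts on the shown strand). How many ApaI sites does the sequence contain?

1

GGGCCC occurs starting at position 120.
ApaI cuts at 1 site.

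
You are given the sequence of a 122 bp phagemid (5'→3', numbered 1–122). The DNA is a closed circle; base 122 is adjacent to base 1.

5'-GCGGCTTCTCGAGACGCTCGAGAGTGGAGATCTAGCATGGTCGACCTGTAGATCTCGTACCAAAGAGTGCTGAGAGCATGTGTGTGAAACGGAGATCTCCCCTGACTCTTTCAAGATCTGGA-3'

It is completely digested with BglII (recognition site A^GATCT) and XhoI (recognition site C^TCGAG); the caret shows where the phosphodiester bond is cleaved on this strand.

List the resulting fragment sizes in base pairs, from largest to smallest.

BglII sites (AGATCT) start at positions 28, 50, 93, 114.
BglII cuts after the first base of each site, so after positions 28, 50, 93, 114.
XhoI sites (CTCGAG) start at positions 8, 17.
XhoI cuts after the first base of each site, so after positions 8, 17.
Combined cut positions: 8, 17, 28, 50, 93, 114.
Circular molecule, 6 cuts → 6 fragments:
  9–17 → 9 bp
  18–28 → 11 bp
  29–50 → 22 bp
  51–93 → 43 bp
  94–114 → 21 bp
  115–122 then 1–8 → 8 + 8 = 16 bp
Sorted largest to smallest: 43, 22, 21, 16, 11, 9 bp.

43, 22, 21, 16, 11, 9 bp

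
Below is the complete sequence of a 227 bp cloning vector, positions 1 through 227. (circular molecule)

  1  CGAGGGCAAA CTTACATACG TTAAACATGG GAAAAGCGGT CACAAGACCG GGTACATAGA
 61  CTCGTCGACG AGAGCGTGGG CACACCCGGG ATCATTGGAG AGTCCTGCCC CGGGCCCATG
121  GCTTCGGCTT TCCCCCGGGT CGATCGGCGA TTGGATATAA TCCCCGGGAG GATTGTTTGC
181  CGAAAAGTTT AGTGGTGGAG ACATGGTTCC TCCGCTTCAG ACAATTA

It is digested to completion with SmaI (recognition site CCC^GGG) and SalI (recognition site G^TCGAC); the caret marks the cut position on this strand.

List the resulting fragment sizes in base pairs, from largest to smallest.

126, 29, 25, 24, 23 bp

SmaI sites (CCCGGG) start at positions 85, 109, 134, 163.
SmaI cuts after base 3 of each site, so after positions 87, 111, 136, 165.
The SalI site (GTCGAC) starts at position 64.
SalI cuts after the first base of each site, so after position 64.
Combined cut positions: 64, 87, 111, 136, 165.
Circular molecule, 5 cuts → 5 fragments:
  65–87 → 23 bp
  88–111 → 24 bp
  112–136 → 25 bp
  137–165 → 29 bp
  166–227 then 1–64 → 62 + 64 = 126 bp
Sorted largest to smallest: 126, 29, 25, 24, 23 bp.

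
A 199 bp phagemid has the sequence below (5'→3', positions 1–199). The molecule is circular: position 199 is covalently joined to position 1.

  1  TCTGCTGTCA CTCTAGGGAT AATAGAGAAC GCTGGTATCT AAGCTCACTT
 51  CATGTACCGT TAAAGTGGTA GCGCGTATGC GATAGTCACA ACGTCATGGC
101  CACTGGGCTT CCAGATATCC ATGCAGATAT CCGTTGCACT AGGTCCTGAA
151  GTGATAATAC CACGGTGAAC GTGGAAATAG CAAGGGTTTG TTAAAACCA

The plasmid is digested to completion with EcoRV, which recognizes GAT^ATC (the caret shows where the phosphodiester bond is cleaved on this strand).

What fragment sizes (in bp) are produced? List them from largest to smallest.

EcoRV sites (GATATC) start at positions 114, 126.
EcoRV cuts after base 3 of each site, so after positions 116, 128.
Circular molecule, 2 cuts → 2 fragments:
  117–128 → 12 bp
  129–199 then 1–116 → 71 + 116 = 187 bp
Sorted largest to smallest: 187, 12 bp.

187, 12 bp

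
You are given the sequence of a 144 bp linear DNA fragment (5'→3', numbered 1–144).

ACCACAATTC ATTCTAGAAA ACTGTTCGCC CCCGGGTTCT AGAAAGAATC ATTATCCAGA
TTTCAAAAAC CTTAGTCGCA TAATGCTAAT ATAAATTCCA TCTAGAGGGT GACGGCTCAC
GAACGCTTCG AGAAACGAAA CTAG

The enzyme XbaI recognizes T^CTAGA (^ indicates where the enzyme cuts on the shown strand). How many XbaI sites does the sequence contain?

3

TCTAGA occurs starting at positions 13, 38, 101.
XbaI cuts at 3 sites.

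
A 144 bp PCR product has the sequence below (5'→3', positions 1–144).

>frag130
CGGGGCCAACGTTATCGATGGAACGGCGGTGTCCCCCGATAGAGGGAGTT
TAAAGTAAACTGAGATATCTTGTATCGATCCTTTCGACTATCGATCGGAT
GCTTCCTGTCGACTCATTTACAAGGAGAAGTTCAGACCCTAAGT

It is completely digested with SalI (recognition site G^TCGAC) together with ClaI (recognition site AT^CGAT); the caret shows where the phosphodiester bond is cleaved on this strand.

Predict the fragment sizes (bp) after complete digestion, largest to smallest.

60, 36, 17, 16, 15 bp

The SalI site (GTCGAC) starts at position 108.
SalI cuts after the first base of each site, so after position 108.
ClaI sites (ATCGAT) start at positions 14, 74, 90.
ClaI cuts after base 2 of each site, so after positions 15, 75, 91.
Combined cut positions: 15, 75, 91, 108.
Linear molecule, 4 cuts → 5 fragments:
  1–15 → 15 bp
  16–75 → 60 bp
  76–91 → 16 bp
  92–108 → 17 bp
  109–144 → 36 bp
Sorted largest to smallest: 60, 36, 17, 16, 15 bp.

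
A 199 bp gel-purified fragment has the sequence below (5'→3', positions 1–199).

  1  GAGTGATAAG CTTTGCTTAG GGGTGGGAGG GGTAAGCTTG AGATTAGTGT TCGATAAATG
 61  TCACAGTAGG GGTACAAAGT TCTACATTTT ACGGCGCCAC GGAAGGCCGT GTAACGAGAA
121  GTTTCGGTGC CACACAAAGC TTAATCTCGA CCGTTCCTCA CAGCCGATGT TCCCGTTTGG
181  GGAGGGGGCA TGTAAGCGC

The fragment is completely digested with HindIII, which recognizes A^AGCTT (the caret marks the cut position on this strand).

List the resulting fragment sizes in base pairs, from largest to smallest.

HindIII sites (AAGCTT) start at positions 8, 34, 137.
HindIII cuts after the first base of each site, so after positions 8, 34, 137.
Linear molecule, 3 cuts → 4 fragments:
  1–8 → 8 bp
  9–34 → 26 bp
  35–137 → 103 bp
  138–199 → 62 bp
Sorted largest to smallest: 103, 62, 26, 8 bp.

103, 62, 26, 8 bp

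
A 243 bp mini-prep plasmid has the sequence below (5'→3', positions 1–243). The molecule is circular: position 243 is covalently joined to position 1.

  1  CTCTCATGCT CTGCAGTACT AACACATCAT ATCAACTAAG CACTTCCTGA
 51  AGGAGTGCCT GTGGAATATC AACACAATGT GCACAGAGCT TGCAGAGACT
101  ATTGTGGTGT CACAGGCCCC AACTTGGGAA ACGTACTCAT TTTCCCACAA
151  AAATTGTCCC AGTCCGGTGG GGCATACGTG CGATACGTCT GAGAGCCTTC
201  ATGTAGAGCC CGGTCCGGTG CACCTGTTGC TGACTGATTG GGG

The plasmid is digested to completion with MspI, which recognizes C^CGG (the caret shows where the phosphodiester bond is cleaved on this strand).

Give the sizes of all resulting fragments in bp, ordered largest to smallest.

MspI sites (CCGG) start at positions 164, 210, 215.
MspI cuts after the first base of each site, so after positions 164, 210, 215.
Circular molecule, 3 cuts → 3 fragments:
  165–210 → 46 bp
  211–215 → 5 bp
  216–243 then 1–164 → 28 + 164 = 192 bp
Sorted largest to smallest: 192, 46, 5 bp.

192, 46, 5 bp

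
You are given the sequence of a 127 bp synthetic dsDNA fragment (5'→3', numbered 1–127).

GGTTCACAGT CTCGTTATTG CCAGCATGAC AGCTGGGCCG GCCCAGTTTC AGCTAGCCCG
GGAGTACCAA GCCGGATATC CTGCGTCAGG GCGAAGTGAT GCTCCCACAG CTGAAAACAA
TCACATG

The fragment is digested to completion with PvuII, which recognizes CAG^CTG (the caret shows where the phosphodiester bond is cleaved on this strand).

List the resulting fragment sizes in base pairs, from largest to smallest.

78, 32, 17 bp

PvuII sites (CAGCTG) start at positions 30, 108.
PvuII cuts after base 3 of each site, so after positions 32, 110.
Linear molecule, 2 cuts → 3 fragments:
  1–32 → 32 bp
  33–110 → 78 bp
  111–127 → 17 bp
Sorted largest to smallest: 78, 32, 17 bp.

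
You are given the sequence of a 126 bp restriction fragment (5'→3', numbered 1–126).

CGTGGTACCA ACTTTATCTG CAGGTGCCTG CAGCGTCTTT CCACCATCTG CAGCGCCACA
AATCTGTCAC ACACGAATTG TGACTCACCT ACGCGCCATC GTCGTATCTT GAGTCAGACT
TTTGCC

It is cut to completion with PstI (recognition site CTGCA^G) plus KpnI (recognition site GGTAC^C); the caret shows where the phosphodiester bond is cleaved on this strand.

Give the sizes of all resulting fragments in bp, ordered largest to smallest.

74, 20, 14, 10, 8 bp

PstI sites (CTGCAG) start at positions 18, 28, 48.
PstI cuts after base 5 of each site (before the last base), so after positions 22, 32, 52.
The KpnI site (GGTACC) starts at position 4.
KpnI cuts after base 5 of each site (before the last base), so after position 8.
Combined cut positions: 8, 22, 32, 52.
Linear molecule, 4 cuts → 5 fragments:
  1–8 → 8 bp
  9–22 → 14 bp
  23–32 → 10 bp
  33–52 → 20 bp
  53–126 → 74 bp
Sorted largest to smallest: 74, 20, 14, 10, 8 bp.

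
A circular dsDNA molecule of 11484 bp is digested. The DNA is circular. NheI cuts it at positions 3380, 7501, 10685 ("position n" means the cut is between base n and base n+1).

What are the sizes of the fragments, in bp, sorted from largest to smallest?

Circular molecule, 3 cuts → 3 fragments:
  7501 − 3380 = 4121 bp
  10685 − 7501 = 3184 bp
  wrap: 11484 − 10685 + 3380 = 4179 bp
Sorted largest to smallest: 4179, 4121, 3184 bp.

4179, 4121, 3184 bp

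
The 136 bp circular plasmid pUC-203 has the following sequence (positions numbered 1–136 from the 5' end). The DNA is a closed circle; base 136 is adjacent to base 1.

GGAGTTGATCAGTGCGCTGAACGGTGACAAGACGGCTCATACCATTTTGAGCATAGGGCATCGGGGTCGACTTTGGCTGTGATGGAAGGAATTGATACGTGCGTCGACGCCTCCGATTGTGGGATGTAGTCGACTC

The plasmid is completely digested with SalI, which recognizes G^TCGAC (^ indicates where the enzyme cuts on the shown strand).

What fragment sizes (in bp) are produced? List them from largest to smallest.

SalI sites (GTCGAC) start at positions 66, 103, 129.
SalI cuts after the first base of each site, so after positions 66, 103, 129.
Circular molecule, 3 cuts → 3 fragments:
  67–103 → 37 bp
  104–129 → 26 bp
  130–136 then 1–66 → 7 + 66 = 73 bp
Sorted largest to smallest: 73, 37, 26 bp.

73, 37, 26 bp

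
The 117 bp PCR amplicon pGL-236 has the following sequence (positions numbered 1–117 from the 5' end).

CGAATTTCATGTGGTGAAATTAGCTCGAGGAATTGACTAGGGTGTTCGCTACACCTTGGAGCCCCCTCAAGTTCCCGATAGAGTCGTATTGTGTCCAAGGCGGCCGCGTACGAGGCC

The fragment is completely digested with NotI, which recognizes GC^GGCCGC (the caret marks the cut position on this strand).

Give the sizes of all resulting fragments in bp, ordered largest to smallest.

101, 16 bp

The NotI site (GCGGCCGC) starts at position 100.
NotI cuts after base 2 of each site, so after position 101.
Linear molecule, 1 cut → 2 fragments:
  1–101 → 101 bp
  102–117 → 16 bp
Sorted largest to smallest: 101, 16 bp.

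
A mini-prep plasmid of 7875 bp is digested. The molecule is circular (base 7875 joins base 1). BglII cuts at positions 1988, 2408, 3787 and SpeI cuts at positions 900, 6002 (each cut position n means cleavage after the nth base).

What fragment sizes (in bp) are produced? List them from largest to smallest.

2773, 2215, 1379, 1088, 420 bp

Combined cut positions (sorted): 900, 1988, 2408, 3787, 6002.
Circular molecule, 5 cuts → 5 fragments:
  1988 − 900 = 1088 bp
  2408 − 1988 = 420 bp
  3787 − 2408 = 1379 bp
  6002 − 3787 = 2215 bp
  wrap: 7875 − 6002 + 900 = 2773 bp
Sorted largest to smallest: 2773, 2215, 1379, 1088, 420 bp.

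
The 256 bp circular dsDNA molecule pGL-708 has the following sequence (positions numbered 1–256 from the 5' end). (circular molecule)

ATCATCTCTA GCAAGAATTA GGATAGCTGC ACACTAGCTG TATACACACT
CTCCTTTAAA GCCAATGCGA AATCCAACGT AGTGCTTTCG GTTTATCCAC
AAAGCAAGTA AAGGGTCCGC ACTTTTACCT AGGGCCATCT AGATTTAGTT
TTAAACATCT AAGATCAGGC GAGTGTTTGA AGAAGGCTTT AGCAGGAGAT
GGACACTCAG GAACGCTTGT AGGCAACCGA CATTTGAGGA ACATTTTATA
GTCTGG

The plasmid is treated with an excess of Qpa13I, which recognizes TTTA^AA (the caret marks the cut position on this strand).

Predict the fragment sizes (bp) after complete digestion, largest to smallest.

Qpa13I sites (TTTAAA) start at positions 55, 150.
Qpa13I cuts after base 4 of each site, so after positions 58, 153.
Circular molecule, 2 cuts → 2 fragments:
  59–153 → 95 bp
  154–256 then 1–58 → 103 + 58 = 161 bp
Sorted largest to smallest: 161, 95 bp.

161, 95 bp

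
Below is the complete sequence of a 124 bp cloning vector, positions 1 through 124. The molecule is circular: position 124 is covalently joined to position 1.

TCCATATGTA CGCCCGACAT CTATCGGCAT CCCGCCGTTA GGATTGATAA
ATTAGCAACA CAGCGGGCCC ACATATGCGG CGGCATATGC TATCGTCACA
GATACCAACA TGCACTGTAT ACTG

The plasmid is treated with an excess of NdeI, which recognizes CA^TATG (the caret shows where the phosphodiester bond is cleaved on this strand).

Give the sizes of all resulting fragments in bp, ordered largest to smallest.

NdeI sites (CATATG) start at positions 3, 72, 84.
NdeI cuts after base 2 of each site, so after positions 4, 73, 85.
Circular molecule, 3 cuts → 3 fragments:
  5–73 → 69 bp
  74–85 → 12 bp
  86–124 then 1–4 → 39 + 4 = 43 bp
Sorted largest to smallest: 69, 43, 12 bp.

69, 43, 12 bp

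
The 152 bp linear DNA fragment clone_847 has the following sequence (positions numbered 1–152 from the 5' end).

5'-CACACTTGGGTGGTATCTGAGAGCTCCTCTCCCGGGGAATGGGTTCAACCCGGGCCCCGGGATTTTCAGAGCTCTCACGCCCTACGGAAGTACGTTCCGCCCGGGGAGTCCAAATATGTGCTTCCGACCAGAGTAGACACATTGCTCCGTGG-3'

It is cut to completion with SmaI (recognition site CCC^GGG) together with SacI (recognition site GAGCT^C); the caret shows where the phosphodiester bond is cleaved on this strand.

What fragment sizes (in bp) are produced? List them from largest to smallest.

SmaI sites (CCCGGG) start at positions 31, 49, 56, 100.
SmaI cuts after base 3 of each site, so after positions 33, 51, 58, 102.
SacI sites (GAGCTC) start at positions 21, 69.
SacI cuts after base 5 of each site (before the last base), so after positions 25, 73.
Combined cut positions: 25, 33, 51, 58, 73, 102.
Linear molecule, 6 cuts → 7 fragments:
  1–25 → 25 bp
  26–33 → 8 bp
  34–51 → 18 bp
  52–58 → 7 bp
  59–73 → 15 bp
  74–102 → 29 bp
  103–152 → 50 bp
Sorted largest to smallest: 50, 29, 25, 18, 15, 8, 7 bp.

50, 29, 25, 18, 15, 8, 7 bp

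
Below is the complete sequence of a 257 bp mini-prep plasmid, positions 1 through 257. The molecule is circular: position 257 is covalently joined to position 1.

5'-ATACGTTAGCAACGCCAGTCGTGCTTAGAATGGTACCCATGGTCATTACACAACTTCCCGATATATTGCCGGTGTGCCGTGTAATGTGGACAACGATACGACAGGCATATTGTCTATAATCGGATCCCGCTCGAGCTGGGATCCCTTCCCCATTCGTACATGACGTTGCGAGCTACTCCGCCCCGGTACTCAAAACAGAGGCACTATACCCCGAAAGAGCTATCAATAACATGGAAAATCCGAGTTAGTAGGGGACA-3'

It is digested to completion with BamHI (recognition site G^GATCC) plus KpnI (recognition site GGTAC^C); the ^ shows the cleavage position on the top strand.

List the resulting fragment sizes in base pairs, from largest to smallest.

BamHI sites (GGATCC) start at positions 122, 139.
BamHI cuts after the first base of each site, so after positions 122, 139.
The KpnI site (GGTACC) starts at position 32.
KpnI cuts after base 5 of each site (before the last base), so after position 36.
Combined cut positions: 36, 122, 139.
Circular molecule, 3 cuts → 3 fragments:
  37–122 → 86 bp
  123–139 → 17 bp
  140–257 then 1–36 → 118 + 36 = 154 bp
Sorted largest to smallest: 154, 86, 17 bp.

154, 86, 17 bp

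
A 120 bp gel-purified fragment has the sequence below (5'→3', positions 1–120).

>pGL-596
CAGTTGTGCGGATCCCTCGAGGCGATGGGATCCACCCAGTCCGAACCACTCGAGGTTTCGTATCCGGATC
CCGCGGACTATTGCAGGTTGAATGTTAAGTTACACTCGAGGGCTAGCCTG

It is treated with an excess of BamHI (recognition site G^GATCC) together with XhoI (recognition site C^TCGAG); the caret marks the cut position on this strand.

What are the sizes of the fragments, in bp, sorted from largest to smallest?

39, 21, 17, 15, 12, 10, 6 bp

BamHI sites (GGATCC) start at positions 10, 28, 66.
BamHI cuts after the first base of each site, so after positions 10, 28, 66.
XhoI sites (CTCGAG) start at positions 16, 49, 105.
XhoI cuts after the first base of each site, so after positions 16, 49, 105.
Combined cut positions: 10, 16, 28, 49, 66, 105.
Linear molecule, 6 cuts → 7 fragments:
  1–10 → 10 bp
  11–16 → 6 bp
  17–28 → 12 bp
  29–49 → 21 bp
  50–66 → 17 bp
  67–105 → 39 bp
  106–120 → 15 bp
Sorted largest to smallest: 39, 21, 17, 15, 12, 10, 6 bp.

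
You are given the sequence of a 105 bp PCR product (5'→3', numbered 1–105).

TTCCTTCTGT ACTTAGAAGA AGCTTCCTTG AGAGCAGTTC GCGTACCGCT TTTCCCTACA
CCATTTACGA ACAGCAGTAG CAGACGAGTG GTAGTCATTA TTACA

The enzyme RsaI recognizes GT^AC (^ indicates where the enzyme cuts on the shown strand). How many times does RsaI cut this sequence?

2

GTAC occurs starting at positions 9, 43.
RsaI cuts at 2 sites.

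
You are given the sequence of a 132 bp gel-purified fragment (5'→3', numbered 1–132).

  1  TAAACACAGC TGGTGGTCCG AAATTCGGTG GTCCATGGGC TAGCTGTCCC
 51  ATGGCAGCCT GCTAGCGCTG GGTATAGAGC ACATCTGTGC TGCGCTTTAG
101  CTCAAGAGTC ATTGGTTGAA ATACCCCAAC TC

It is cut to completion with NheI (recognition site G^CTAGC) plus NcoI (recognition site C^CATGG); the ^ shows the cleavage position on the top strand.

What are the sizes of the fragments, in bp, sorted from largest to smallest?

71, 33, 12, 10, 6 bp

NheI sites (GCTAGC) start at positions 39, 61.
NheI cuts after the first base of each site, so after positions 39, 61.
NcoI sites (CCATGG) start at positions 33, 49.
NcoI cuts after the first base of each site, so after positions 33, 49.
Combined cut positions: 33, 39, 49, 61.
Linear molecule, 4 cuts → 5 fragments:
  1–33 → 33 bp
  34–39 → 6 bp
  40–49 → 10 bp
  50–61 → 12 bp
  62–132 → 71 bp
Sorted largest to smallest: 71, 33, 12, 10, 6 bp.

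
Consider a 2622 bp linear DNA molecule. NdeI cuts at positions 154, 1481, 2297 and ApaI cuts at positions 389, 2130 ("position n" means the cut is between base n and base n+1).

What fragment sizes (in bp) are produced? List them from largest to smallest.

1092, 649, 325, 235, 167, 154 bp

Combined cut positions (sorted): 154, 389, 1481, 2130, 2297.
Linear molecule, 5 cuts → 6 fragments:
  154 − 0 = 154 bp
  389 − 154 = 235 bp
  1481 − 389 = 1092 bp
  2130 − 1481 = 649 bp
  2297 − 2130 = 167 bp
  2622 − 2297 = 325 bp
Sorted largest to smallest: 1092, 649, 325, 235, 167, 154 bp.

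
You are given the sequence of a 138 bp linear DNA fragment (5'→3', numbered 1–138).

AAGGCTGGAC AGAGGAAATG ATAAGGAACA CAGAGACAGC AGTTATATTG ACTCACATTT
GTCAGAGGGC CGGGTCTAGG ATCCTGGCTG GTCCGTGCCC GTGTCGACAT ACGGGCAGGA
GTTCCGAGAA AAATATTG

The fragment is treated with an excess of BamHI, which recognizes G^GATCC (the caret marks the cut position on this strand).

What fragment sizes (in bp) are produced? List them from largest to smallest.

The BamHI site (GGATCC) starts at position 79.
BamHI cuts after the first base of each site, so after position 79.
Linear molecule, 1 cut → 2 fragments:
  1–79 → 79 bp
  80–138 → 59 bp
Sorted largest to smallest: 79, 59 bp.

79, 59 bp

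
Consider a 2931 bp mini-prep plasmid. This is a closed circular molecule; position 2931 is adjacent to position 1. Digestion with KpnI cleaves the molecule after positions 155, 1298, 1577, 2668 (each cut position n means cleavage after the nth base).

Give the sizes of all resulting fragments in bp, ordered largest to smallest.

Circular molecule, 4 cuts → 4 fragments:
  1298 − 155 = 1143 bp
  1577 − 1298 = 279 bp
  2668 − 1577 = 1091 bp
  wrap: 2931 − 2668 + 155 = 418 bp
Sorted largest to smallest: 1143, 1091, 418, 279 bp.

1143, 1091, 418, 279 bp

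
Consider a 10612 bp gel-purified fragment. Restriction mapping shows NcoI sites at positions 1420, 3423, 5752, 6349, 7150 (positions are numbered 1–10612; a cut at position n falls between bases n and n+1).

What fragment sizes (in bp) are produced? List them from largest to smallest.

Linear molecule, 5 cuts → 6 fragments:
  1420 − 0 = 1420 bp
  3423 − 1420 = 2003 bp
  5752 − 3423 = 2329 bp
  6349 − 5752 = 597 bp
  7150 − 6349 = 801 bp
  10612 − 7150 = 3462 bp
Sorted largest to smallest: 3462, 2329, 2003, 1420, 801, 597 bp.

3462, 2329, 2003, 1420, 801, 597 bp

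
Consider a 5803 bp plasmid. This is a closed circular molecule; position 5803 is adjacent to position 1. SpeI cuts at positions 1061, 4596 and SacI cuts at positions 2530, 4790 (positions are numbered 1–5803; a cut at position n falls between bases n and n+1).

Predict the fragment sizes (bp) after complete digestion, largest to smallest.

2074, 2066, 1469, 194 bp

Combined cut positions (sorted): 1061, 2530, 4596, 4790.
Circular molecule, 4 cuts → 4 fragments:
  2530 − 1061 = 1469 bp
  4596 − 2530 = 2066 bp
  4790 − 4596 = 194 bp
  wrap: 5803 − 4790 + 1061 = 2074 bp
Sorted largest to smallest: 2074, 2066, 1469, 194 bp.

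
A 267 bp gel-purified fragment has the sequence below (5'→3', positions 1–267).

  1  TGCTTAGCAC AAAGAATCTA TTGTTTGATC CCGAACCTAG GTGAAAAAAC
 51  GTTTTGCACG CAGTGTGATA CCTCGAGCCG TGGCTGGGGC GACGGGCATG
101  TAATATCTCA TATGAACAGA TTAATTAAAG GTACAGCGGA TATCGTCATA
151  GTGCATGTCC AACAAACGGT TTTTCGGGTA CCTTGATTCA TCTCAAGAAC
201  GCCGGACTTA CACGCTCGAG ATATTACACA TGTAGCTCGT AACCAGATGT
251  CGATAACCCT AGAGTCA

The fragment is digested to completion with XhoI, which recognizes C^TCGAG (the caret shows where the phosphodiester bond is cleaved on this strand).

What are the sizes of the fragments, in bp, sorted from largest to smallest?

XhoI sites (CTCGAG) start at positions 72, 215.
XhoI cuts after the first base of each site, so after positions 72, 215.
Linear molecule, 2 cuts → 3 fragments:
  1–72 → 72 bp
  73–215 → 143 bp
  216–267 → 52 bp
Sorted largest to smallest: 143, 72, 52 bp.

143, 72, 52 bp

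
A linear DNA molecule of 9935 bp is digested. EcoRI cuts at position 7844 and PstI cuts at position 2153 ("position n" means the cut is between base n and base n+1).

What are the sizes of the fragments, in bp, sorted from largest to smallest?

5691, 2153, 2091 bp

Combined cut positions (sorted): 2153, 7844.
Linear molecule, 2 cuts → 3 fragments:
  2153 − 0 = 2153 bp
  7844 − 2153 = 5691 bp
  9935 − 7844 = 2091 bp
Sorted largest to smallest: 5691, 2153, 2091 bp.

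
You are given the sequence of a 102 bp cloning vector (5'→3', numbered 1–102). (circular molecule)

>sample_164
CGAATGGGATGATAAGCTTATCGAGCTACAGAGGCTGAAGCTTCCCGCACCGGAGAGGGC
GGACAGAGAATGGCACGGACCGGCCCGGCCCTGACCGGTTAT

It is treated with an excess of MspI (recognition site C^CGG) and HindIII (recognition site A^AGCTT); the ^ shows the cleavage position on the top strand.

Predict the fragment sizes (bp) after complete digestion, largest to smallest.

MspI sites (CCGG) start at positions 50, 80, 85, 95.
MspI cuts after the first base of each site, so after positions 50, 80, 85, 95.
HindIII sites (AAGCTT) start at positions 14, 38.
HindIII cuts after the first base of each site, so after positions 14, 38.
Combined cut positions: 14, 38, 50, 80, 85, 95.
Circular molecule, 6 cuts → 6 fragments:
  15–38 → 24 bp
  39–50 → 12 bp
  51–80 → 30 bp
  81–85 → 5 bp
  86–95 → 10 bp
  96–102 then 1–14 → 7 + 14 = 21 bp
Sorted largest to smallest: 30, 24, 21, 12, 10, 5 bp.

30, 24, 21, 12, 10, 5 bp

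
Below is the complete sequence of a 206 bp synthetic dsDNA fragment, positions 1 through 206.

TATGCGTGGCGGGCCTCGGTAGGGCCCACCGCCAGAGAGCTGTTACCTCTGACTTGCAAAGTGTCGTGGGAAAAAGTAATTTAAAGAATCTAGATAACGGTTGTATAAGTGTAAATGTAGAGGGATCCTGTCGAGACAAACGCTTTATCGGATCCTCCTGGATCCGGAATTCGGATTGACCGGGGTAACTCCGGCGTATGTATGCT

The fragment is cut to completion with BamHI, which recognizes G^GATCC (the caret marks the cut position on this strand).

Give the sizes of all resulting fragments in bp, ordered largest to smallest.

123, 46, 27, 10 bp

BamHI sites (GGATCC) start at positions 123, 150, 160.
BamHI cuts after the first base of each site, so after positions 123, 150, 160.
Linear molecule, 3 cuts → 4 fragments:
  1–123 → 123 bp
  124–150 → 27 bp
  151–160 → 10 bp
  161–206 → 46 bp
Sorted largest to smallest: 123, 46, 27, 10 bp.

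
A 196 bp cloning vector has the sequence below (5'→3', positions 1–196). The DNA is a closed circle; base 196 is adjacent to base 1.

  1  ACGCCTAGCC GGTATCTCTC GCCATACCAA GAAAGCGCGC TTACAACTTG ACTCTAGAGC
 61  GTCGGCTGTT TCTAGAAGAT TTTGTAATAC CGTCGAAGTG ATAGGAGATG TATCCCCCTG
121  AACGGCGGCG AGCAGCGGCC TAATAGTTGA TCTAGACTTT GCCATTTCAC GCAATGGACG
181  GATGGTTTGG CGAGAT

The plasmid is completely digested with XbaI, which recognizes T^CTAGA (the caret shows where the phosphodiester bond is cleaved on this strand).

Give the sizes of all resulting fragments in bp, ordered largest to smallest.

98, 80, 18 bp

XbaI sites (TCTAGA) start at positions 53, 71, 151.
XbaI cuts after the first base of each site, so after positions 53, 71, 151.
Circular molecule, 3 cuts → 3 fragments:
  54–71 → 18 bp
  72–151 → 80 bp
  152–196 then 1–53 → 45 + 53 = 98 bp
Sorted largest to smallest: 98, 80, 18 bp.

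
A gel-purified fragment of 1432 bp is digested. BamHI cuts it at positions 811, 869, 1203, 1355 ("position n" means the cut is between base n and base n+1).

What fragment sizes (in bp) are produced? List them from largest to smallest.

811, 334, 152, 77, 58 bp

Linear molecule, 4 cuts → 5 fragments:
  811 − 0 = 811 bp
  869 − 811 = 58 bp
  1203 − 869 = 334 bp
  1355 − 1203 = 152 bp
  1432 − 1355 = 77 bp
Sorted largest to smallest: 811, 334, 152, 77, 58 bp.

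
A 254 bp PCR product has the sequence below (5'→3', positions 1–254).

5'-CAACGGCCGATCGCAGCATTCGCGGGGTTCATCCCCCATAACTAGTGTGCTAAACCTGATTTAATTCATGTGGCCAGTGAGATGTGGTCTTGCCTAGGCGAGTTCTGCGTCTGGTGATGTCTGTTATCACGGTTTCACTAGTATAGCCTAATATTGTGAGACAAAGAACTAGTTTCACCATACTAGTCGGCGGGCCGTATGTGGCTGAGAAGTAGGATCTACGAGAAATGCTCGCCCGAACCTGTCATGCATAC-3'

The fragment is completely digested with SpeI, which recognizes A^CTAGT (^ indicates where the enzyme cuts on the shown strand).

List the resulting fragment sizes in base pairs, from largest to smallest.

SpeI sites (ACTAGT) start at positions 41, 137, 168, 182.
SpeI cuts after the first base of each site, so after positions 41, 137, 168, 182.
Linear molecule, 4 cuts → 5 fragments:
  1–41 → 41 bp
  42–137 → 96 bp
  138–168 → 31 bp
  169–182 → 14 bp
  183–254 → 72 bp
Sorted largest to smallest: 96, 72, 41, 31, 14 bp.

96, 72, 41, 31, 14 bp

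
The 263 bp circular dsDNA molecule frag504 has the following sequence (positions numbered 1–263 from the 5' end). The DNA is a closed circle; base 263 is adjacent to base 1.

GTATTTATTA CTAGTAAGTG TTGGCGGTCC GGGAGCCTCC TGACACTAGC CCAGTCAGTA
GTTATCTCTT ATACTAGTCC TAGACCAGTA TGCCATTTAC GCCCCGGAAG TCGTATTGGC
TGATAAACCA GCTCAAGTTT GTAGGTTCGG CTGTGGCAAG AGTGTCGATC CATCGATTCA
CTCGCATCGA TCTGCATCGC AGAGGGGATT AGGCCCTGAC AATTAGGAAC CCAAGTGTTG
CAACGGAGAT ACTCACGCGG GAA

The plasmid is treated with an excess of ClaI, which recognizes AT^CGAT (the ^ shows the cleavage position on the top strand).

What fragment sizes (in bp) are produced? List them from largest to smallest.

249, 14 bp

ClaI sites (ATCGAT) start at positions 172, 186.
ClaI cuts after base 2 of each site, so after positions 173, 187.
Circular molecule, 2 cuts → 2 fragments:
  174–187 → 14 bp
  188–263 then 1–173 → 76 + 173 = 249 bp
Sorted largest to smallest: 249, 14 bp.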